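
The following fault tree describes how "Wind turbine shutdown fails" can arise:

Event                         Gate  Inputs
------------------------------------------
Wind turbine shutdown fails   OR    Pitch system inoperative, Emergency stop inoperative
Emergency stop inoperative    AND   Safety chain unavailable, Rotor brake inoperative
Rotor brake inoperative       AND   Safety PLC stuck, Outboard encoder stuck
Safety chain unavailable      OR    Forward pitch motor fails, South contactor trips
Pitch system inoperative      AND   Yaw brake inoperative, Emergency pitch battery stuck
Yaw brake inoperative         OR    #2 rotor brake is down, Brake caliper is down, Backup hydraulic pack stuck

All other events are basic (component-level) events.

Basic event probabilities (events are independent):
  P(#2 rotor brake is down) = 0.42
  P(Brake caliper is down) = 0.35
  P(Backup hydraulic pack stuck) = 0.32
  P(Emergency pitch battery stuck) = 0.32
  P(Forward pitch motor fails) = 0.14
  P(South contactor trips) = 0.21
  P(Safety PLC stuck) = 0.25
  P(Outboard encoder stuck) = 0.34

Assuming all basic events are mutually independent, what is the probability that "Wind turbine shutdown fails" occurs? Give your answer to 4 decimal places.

0.2587

P(Yaw brake inoperative) [OR] = 1 − (1−0.42) × (1−0.35) × (1−0.32) = 0.743640
P(Pitch system inoperative) [AND] = 0.743640 × 0.32 = 0.237965
P(Safety chain unavailable) [OR] = 1 − (1−0.14) × (1−0.21) = 0.320600
P(Rotor brake inoperative) [AND] = 0.25 × 0.34 = 0.085000
P(Emergency stop inoperative) [AND] = 0.320600 × 0.085000 = 0.027251
P(Wind turbine shutdown fails) [OR] = 1 − (1−0.237965) × (1−0.027251) = 0.258731
Rounded to 4 decimal places: P(Wind turbine shutdown fails) ≈ 0.2587.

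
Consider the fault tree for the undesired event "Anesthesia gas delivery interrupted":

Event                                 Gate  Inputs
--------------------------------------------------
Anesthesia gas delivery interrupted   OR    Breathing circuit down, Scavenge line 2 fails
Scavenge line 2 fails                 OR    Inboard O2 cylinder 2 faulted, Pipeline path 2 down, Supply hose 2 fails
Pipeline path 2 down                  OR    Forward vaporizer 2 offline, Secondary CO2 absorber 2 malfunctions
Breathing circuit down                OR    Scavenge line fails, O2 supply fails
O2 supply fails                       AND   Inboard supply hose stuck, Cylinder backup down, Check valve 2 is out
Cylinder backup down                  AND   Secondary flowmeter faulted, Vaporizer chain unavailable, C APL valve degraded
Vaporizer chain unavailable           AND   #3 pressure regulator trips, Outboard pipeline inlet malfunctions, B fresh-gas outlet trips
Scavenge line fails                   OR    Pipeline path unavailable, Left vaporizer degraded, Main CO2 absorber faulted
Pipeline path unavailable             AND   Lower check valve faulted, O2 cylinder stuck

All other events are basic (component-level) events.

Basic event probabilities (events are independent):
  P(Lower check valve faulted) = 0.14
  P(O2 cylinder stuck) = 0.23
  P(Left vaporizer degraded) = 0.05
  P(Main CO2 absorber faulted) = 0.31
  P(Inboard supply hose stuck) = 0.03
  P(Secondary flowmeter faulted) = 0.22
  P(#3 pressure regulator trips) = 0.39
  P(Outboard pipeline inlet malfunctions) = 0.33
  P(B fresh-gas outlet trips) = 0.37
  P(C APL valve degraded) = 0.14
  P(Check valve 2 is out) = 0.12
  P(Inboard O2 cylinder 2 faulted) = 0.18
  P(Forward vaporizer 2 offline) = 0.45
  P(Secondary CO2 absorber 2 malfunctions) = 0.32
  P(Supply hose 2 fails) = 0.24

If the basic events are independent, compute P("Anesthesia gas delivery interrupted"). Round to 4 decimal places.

0.8521

P(Pipeline path unavailable) [AND] = 0.14 × 0.23 = 0.032200
P(Scavenge line fails) [OR] = 1 − (1−0.032200) × (1−0.05) × (1−0.31) = 0.365607
P(Vaporizer chain unavailable) [AND] = 0.39 × 0.33 × 0.37 = 0.047619
P(Cylinder backup down) [AND] = 0.22 × 0.047619 × 0.14 = 0.001467
P(O2 supply fails) [AND] = 0.03 × 0.001467 × 0.12 = 0.000005
P(Breathing circuit down) [OR] = 1 − (1−0.365607) × (1−0.000005) = 0.365610
P(Pipeline path 2 down) [OR] = 1 − (1−0.45) × (1−0.32) = 0.626000
P(Scavenge line 2 fails) [OR] = 1 − (1−0.18) × (1−0.626000) × (1−0.24) = 0.766923
P(Anesthesia gas delivery interrupted) [OR] = 1 − (1−0.365610) × (1−0.766923) = 0.852138
Rounded to 4 decimal places: P(Anesthesia gas delivery interrupted) ≈ 0.8521.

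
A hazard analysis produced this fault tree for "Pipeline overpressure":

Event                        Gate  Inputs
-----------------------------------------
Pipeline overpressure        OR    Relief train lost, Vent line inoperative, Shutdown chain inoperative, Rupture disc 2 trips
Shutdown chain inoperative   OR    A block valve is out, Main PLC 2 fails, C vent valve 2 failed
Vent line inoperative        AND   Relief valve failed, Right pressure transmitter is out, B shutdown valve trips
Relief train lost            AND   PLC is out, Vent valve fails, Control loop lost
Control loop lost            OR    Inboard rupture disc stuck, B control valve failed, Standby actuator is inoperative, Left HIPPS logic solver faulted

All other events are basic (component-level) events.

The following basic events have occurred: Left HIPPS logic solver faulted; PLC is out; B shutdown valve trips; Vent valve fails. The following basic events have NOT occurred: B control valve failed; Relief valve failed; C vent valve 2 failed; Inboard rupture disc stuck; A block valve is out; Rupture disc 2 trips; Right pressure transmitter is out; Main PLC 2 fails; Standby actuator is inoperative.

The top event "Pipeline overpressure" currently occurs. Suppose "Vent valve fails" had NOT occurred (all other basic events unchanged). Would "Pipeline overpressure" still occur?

No

Counterfactual: set "Vent valve fails" to not occurred.
Control loop lost [OR]: Inboard rupture disc stuck=not, B control valve failed=not, Standby actuator is inoperative=not, Left HIPPS logic solver faulted=occurs → at least one input occurs → occurs.
Relief train lost [AND]: PLC is out=occurs, Vent valve fails=not, Control loop lost=occurs → not all inputs occur → does not occur.
Vent line inoperative [AND]: Relief valve failed=not, Right pressure transmitter is out=not, B shutdown valve trips=occurs → not all inputs occur → does not occur.
Shutdown chain inoperative [OR]: A block valve is out=not, Main PLC 2 fails=not, C vent valve 2 failed=not → no input occurs → does not occur.
Pipeline overpressure [OR]: Relief train lost=not, Vent line inoperative=not, Shutdown chain inoperative=not, Rupture disc 2 trips=not → no input occurs → does not occur.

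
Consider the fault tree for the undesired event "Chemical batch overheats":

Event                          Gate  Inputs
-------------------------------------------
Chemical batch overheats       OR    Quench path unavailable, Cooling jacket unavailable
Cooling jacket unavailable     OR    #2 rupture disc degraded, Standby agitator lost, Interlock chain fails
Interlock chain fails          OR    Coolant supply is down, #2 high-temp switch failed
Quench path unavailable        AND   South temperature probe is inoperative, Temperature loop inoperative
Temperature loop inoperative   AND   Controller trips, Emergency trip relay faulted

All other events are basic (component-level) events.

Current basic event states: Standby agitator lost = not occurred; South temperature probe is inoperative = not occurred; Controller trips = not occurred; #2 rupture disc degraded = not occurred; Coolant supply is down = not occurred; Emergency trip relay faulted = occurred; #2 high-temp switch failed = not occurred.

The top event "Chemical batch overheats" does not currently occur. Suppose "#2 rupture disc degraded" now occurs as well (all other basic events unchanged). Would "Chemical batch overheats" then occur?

Yes

Counterfactual: set "#2 rupture disc degraded" to occurred.
Temperature loop inoperative [AND]: Controller trips=not, Emergency trip relay faulted=occurs → not all inputs occur → does not occur.
Quench path unavailable [AND]: South temperature probe is inoperative=not, Temperature loop inoperative=not → not all inputs occur → does not occur.
Interlock chain fails [OR]: Coolant supply is down=not, #2 high-temp switch failed=not → no input occurs → does not occur.
Cooling jacket unavailable [OR]: #2 rupture disc degraded=occurs, Standby agitator lost=not, Interlock chain fails=not → at least one input occurs → occurs.
Chemical batch overheats [OR]: Quench path unavailable=not, Cooling jacket unavailable=occurs → at least one input occurs → occurs.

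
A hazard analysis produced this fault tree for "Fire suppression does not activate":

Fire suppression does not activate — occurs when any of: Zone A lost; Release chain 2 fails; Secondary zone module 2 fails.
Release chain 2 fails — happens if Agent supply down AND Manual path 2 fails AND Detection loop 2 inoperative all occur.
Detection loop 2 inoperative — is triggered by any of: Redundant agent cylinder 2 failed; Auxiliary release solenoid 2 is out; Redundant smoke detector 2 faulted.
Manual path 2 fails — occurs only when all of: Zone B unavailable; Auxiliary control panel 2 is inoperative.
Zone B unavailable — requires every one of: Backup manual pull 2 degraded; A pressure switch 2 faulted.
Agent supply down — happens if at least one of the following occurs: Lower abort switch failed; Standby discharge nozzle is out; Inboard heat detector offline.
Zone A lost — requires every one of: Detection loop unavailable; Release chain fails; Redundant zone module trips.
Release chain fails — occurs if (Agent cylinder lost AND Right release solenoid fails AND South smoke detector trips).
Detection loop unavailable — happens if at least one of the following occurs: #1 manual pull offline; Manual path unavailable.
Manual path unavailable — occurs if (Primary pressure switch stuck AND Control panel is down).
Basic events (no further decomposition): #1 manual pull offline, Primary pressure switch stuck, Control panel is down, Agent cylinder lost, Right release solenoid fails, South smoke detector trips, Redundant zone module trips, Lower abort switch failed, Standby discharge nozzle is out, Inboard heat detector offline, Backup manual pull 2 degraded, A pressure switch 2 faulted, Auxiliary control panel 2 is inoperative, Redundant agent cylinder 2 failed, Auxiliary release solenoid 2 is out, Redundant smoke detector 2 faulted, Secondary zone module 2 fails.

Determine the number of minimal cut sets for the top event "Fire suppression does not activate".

12

Manual path unavailable [AND]: one cut set from each child combined → 1 × 1 = 1 cut set(s).
Detection loop unavailable [OR]: union of children's cut sets → 2 cut set(s).
Release chain fails [AND]: one cut set from each child combined → 1 × 1 × 1 = 1 cut set(s).
Zone A lost [AND]: one cut set from each child combined → 2 × 1 × 1 = 2 cut set(s).
Agent supply down [OR]: union of children's cut sets → 3 cut set(s).
Zone B unavailable [AND]: one cut set from each child combined → 1 × 1 = 1 cut set(s).
Manual path 2 fails [AND]: one cut set from each child combined → 1 × 1 = 1 cut set(s).
Detection loop 2 inoperative [OR]: union of children's cut sets → 3 cut set(s).
Release chain 2 fails [AND]: one cut set from each child combined → 3 × 1 × 3 = 9 cut set(s).
Fire suppression does not activate [OR]: union of children's cut sets → 12 cut set(s).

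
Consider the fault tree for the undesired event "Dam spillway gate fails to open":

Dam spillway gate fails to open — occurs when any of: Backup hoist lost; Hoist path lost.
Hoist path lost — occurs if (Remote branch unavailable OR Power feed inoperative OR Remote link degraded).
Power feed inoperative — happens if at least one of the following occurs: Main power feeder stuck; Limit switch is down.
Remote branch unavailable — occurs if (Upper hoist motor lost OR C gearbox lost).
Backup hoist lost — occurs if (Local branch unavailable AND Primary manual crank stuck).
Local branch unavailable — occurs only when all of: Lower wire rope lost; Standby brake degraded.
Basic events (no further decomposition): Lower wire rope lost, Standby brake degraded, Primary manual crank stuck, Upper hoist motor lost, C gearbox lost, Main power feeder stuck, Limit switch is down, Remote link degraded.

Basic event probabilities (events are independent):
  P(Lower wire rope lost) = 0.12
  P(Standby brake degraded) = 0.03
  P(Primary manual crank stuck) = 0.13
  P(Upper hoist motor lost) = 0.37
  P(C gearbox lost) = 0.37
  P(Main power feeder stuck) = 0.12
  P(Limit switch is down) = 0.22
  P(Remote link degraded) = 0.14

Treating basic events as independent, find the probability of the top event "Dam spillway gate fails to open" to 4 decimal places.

0.7658

P(Local branch unavailable) [AND] = 0.12 × 0.03 = 0.003600
P(Backup hoist lost) [AND] = 0.003600 × 0.13 = 0.000468
P(Remote branch unavailable) [OR] = 1 − (1−0.37) × (1−0.37) = 0.603100
P(Power feed inoperative) [OR] = 1 − (1−0.12) × (1−0.22) = 0.313600
P(Hoist path lost) [OR] = 1 − (1−0.603100) × (1−0.313600) × (1−0.14) = 0.765708
P(Dam spillway gate fails to open) [OR] = 1 − (1−0.000468) × (1−0.765708) = 0.765818
Rounded to 4 decimal places: P(Dam spillway gate fails to open) ≈ 0.7658.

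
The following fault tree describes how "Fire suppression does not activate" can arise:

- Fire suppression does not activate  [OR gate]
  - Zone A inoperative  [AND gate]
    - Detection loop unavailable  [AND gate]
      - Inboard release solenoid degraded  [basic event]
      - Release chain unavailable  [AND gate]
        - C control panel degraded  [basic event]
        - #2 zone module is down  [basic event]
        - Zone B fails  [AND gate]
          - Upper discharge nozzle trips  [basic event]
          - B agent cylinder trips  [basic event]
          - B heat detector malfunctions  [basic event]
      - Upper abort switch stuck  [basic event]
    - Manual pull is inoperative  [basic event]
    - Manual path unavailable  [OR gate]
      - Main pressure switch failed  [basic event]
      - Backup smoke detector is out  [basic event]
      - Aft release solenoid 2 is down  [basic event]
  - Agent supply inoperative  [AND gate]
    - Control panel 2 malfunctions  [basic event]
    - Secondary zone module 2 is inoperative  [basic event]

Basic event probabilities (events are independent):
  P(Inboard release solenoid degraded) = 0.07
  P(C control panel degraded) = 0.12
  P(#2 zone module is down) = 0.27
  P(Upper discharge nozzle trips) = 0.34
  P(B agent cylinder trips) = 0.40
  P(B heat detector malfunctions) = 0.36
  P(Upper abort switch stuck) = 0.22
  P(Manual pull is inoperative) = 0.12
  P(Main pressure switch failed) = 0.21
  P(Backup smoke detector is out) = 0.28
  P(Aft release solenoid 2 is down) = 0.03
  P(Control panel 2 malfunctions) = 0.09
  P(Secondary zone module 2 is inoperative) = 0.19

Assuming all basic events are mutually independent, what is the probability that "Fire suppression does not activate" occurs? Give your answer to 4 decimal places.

0.0171

P(Zone B fails) [AND] = 0.34 × 0.40 × 0.36 = 0.048960
P(Release chain unavailable) [AND] = 0.12 × 0.27 × 0.048960 = 0.001586
P(Detection loop unavailable) [AND] = 0.07 × 0.001586 × 0.22 = 0.000024
P(Manual path unavailable) [OR] = 1 − (1−0.21) × (1−0.28) × (1−0.03) = 0.448264
P(Zone A inoperative) [AND] = 0.000024 × 0.12 × 0.448264 = 0.000001
P(Agent supply inoperative) [AND] = 0.09 × 0.19 = 0.017100
P(Fire suppression does not activate) [OR] = 1 − (1−0.000001) × (1−0.017100) = 0.017101
Rounded to 4 decimal places: P(Fire suppression does not activate) ≈ 0.0171.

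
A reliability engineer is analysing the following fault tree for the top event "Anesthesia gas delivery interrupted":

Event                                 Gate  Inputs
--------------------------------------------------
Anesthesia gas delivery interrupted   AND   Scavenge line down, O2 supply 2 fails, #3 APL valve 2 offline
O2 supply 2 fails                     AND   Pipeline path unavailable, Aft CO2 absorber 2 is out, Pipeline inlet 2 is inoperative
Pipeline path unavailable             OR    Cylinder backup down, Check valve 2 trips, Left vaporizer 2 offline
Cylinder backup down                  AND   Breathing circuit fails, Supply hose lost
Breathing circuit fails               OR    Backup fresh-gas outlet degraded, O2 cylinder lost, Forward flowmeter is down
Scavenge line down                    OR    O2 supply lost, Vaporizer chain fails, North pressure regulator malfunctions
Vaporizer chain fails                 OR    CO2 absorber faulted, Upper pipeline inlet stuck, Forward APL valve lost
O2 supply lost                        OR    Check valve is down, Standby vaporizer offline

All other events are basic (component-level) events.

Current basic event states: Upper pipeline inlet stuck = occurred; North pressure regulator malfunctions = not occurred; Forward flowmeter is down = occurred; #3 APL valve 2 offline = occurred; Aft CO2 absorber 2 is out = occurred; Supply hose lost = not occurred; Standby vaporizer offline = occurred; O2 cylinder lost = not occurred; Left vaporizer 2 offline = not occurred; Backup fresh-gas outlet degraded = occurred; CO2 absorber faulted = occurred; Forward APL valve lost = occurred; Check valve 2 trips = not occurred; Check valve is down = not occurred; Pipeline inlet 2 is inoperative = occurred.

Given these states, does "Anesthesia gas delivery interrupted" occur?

O2 supply lost [OR]: Check valve is down=not, Standby vaporizer offline=occurs → at least one input occurs → occurs.
Vaporizer chain fails [OR]: CO2 absorber faulted=occurs, Upper pipeline inlet stuck=occurs, Forward APL valve lost=occurs → at least one input occurs → occurs.
Scavenge line down [OR]: O2 supply lost=occurs, Vaporizer chain fails=occurs, North pressure regulator malfunctions=not → at least one input occurs → occurs.
Breathing circuit fails [OR]: Backup fresh-gas outlet degraded=occurs, O2 cylinder lost=not, Forward flowmeter is down=occurs → at least one input occurs → occurs.
Cylinder backup down [AND]: Breathing circuit fails=occurs, Supply hose lost=not → not all inputs occur → does not occur.
Pipeline path unavailable [OR]: Cylinder backup down=not, Check valve 2 trips=not, Left vaporizer 2 offline=not → no input occurs → does not occur.
O2 supply 2 fails [AND]: Pipeline path unavailable=not, Aft CO2 absorber 2 is out=occurs, Pipeline inlet 2 is inoperative=occurs → not all inputs occur → does not occur.
Anesthesia gas delivery interrupted [AND]: Scavenge line down=occurs, O2 supply 2 fails=not, #3 APL valve 2 offline=occurs → not all inputs occur → does not occur.

No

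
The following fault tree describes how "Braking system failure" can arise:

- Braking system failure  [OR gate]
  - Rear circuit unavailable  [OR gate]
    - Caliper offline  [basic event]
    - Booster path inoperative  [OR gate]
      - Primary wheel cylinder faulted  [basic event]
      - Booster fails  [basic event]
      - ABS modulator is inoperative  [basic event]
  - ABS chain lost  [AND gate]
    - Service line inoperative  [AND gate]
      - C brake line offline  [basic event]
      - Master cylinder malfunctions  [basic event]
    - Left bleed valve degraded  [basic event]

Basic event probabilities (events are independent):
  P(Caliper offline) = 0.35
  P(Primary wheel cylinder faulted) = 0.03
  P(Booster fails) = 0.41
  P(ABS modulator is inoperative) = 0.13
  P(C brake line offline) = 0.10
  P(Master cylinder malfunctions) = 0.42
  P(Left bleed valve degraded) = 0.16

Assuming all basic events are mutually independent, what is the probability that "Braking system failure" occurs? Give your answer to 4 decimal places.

0.6785

P(Booster path inoperative) [OR] = 1 − (1−0.03) × (1−0.41) × (1−0.13) = 0.502099
P(Rear circuit unavailable) [OR] = 1 − (1−0.35) × (1−0.502099) = 0.676364
P(Service line inoperative) [AND] = 0.10 × 0.42 = 0.042000
P(ABS chain lost) [AND] = 0.042000 × 0.16 = 0.006720
P(Braking system failure) [OR] = 1 − (1−0.676364) × (1−0.006720) = 0.678539
Rounded to 4 decimal places: P(Braking system failure) ≈ 0.6785.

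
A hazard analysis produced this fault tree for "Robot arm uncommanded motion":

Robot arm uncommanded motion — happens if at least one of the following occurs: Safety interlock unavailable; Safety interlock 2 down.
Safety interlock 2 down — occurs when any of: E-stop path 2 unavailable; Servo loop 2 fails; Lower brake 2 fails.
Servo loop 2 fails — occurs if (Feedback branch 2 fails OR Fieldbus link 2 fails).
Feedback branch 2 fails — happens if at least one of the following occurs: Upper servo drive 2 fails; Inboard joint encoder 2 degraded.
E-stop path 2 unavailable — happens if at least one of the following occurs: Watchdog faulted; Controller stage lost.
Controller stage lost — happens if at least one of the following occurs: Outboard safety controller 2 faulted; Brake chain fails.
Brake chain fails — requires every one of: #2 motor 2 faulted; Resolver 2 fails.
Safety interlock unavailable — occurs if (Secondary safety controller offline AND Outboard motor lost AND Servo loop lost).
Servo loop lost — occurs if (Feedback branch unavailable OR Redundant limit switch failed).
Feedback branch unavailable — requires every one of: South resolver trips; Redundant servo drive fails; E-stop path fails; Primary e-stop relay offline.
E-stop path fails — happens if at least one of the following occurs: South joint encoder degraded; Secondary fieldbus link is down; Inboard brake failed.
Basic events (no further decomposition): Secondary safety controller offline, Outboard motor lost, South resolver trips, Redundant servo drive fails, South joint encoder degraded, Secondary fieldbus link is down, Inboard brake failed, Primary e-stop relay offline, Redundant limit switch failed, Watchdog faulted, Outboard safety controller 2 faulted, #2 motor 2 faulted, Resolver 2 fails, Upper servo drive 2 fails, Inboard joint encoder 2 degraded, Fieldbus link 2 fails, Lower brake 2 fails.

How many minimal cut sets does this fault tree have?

E-stop path fails [OR]: union of children's cut sets → 3 cut set(s).
Feedback branch unavailable [AND]: one cut set from each child combined → 1 × 1 × 3 × 1 = 3 cut set(s).
Servo loop lost [OR]: union of children's cut sets → 4 cut set(s).
Safety interlock unavailable [AND]: one cut set from each child combined → 1 × 1 × 4 = 4 cut set(s).
Brake chain fails [AND]: one cut set from each child combined → 1 × 1 = 1 cut set(s).
Controller stage lost [OR]: union of children's cut sets → 2 cut set(s).
E-stop path 2 unavailable [OR]: union of children's cut sets → 3 cut set(s).
Feedback branch 2 fails [OR]: union of children's cut sets → 2 cut set(s).
Servo loop 2 fails [OR]: union of children's cut sets → 3 cut set(s).
Safety interlock 2 down [OR]: union of children's cut sets → 7 cut set(s).
Robot arm uncommanded motion [OR]: union of children's cut sets → 11 cut set(s).

11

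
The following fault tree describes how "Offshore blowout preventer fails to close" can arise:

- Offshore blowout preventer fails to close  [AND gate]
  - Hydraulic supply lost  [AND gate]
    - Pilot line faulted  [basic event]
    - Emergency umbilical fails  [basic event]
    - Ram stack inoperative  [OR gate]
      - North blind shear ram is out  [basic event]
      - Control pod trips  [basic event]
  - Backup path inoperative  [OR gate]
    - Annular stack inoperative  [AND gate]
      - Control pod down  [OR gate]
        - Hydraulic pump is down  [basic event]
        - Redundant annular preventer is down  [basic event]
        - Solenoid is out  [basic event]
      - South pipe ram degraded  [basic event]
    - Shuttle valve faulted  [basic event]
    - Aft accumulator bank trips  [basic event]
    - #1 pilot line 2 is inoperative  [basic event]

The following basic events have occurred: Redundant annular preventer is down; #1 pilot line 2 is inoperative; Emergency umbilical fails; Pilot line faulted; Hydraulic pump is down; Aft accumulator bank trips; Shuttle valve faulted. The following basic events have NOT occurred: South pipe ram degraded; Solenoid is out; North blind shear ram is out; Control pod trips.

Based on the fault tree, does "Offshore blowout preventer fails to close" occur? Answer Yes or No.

Ram stack inoperative [OR]: North blind shear ram is out=not, Control pod trips=not → no input occurs → does not occur.
Hydraulic supply lost [AND]: Pilot line faulted=occurs, Emergency umbilical fails=occurs, Ram stack inoperative=not → not all inputs occur → does not occur.
Control pod down [OR]: Hydraulic pump is down=occurs, Redundant annular preventer is down=occurs, Solenoid is out=not → at least one input occurs → occurs.
Annular stack inoperative [AND]: Control pod down=occurs, South pipe ram degraded=not → not all inputs occur → does not occur.
Backup path inoperative [OR]: Annular stack inoperative=not, Shuttle valve faulted=occurs, Aft accumulator bank trips=occurs, #1 pilot line 2 is inoperative=occurs → at least one input occurs → occurs.
Offshore blowout preventer fails to close [AND]: Hydraulic supply lost=not, Backup path inoperative=occurs → not all inputs occur → does not occur.

No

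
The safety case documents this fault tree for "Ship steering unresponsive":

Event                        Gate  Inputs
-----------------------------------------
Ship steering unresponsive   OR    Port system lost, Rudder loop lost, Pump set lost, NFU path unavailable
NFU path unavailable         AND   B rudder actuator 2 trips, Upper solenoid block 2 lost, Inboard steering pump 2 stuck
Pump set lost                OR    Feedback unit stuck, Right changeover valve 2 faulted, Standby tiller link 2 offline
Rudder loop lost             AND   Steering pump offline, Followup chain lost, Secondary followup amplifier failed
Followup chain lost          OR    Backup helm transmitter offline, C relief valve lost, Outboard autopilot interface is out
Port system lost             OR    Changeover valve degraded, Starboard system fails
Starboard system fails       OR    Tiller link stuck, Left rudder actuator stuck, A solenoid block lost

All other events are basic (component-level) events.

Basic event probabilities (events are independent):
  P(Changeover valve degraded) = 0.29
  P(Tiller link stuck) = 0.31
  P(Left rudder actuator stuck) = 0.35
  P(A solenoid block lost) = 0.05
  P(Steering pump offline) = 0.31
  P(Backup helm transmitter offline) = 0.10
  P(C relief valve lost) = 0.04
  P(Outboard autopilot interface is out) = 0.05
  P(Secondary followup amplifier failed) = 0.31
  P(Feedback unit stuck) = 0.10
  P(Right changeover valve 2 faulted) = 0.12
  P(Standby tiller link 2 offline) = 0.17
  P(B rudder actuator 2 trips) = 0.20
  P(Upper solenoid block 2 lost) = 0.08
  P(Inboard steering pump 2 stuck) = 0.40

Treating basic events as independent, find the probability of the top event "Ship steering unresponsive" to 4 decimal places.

P(Starboard system fails) [OR] = 1 − (1−0.31) × (1−0.35) × (1−0.05) = 0.573925
P(Port system lost) [OR] = 1 − (1−0.29) × (1−0.573925) = 0.697487
P(Followup chain lost) [OR] = 1 − (1−0.10) × (1−0.04) × (1−0.05) = 0.179200
P(Rudder loop lost) [AND] = 0.31 × 0.179200 × 0.31 = 0.017221
P(Pump set lost) [OR] = 1 − (1−0.10) × (1−0.12) × (1−0.17) = 0.342640
P(NFU path unavailable) [AND] = 0.20 × 0.08 × 0.40 = 0.006400
P(Ship steering unresponsive) [OR] = 1 − (1−0.697487) × (1−0.017221) × (1−0.342640) × (1−0.006400) = 0.805815
Rounded to 4 decimal places: P(Ship steering unresponsive) ≈ 0.8058.

0.8058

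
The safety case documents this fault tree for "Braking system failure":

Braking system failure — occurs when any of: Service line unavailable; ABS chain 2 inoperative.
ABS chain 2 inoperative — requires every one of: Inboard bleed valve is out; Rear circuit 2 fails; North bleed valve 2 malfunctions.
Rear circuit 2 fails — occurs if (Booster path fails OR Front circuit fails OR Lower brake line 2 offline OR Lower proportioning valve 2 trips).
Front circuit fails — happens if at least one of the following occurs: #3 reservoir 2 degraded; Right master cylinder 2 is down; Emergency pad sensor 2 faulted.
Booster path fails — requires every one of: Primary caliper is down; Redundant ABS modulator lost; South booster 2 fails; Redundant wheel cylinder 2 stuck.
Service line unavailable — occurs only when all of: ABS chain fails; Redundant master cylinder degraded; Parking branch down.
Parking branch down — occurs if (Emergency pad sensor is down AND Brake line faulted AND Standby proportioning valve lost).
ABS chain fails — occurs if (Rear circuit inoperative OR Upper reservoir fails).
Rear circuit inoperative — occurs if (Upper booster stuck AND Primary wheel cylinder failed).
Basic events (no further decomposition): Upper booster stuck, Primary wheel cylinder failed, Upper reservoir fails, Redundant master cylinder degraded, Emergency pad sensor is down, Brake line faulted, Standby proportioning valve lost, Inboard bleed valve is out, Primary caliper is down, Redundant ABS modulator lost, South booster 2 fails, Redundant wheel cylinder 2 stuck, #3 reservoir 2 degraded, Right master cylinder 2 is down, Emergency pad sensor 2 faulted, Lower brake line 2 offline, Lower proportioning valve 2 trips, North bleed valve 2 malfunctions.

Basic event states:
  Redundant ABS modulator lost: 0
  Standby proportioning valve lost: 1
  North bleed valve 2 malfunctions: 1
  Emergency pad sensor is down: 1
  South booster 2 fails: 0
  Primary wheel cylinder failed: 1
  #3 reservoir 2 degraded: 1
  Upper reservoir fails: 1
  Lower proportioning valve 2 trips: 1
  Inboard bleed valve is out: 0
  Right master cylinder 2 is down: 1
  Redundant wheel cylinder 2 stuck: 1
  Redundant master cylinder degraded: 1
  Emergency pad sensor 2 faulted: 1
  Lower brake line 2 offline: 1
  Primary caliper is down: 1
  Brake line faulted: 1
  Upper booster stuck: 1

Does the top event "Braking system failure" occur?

Yes

Rear circuit inoperative [AND]: Upper booster stuck=occurs, Primary wheel cylinder failed=occurs → all inputs occur → occurs.
ABS chain fails [OR]: Rear circuit inoperative=occurs, Upper reservoir fails=occurs → at least one input occurs → occurs.
Parking branch down [AND]: Emergency pad sensor is down=occurs, Brake line faulted=occurs, Standby proportioning valve lost=occurs → all inputs occur → occurs.
Service line unavailable [AND]: ABS chain fails=occurs, Redundant master cylinder degraded=occurs, Parking branch down=occurs → all inputs occur → occurs.
Booster path fails [AND]: Primary caliper is down=occurs, Redundant ABS modulator lost=not, South booster 2 fails=not, Redundant wheel cylinder 2 stuck=occurs → not all inputs occur → does not occur.
Front circuit fails [OR]: #3 reservoir 2 degraded=occurs, Right master cylinder 2 is down=occurs, Emergency pad sensor 2 faulted=occurs → at least one input occurs → occurs.
Rear circuit 2 fails [OR]: Booster path fails=not, Front circuit fails=occurs, Lower brake line 2 offline=occurs, Lower proportioning valve 2 trips=occurs → at least one input occurs → occurs.
ABS chain 2 inoperative [AND]: Inboard bleed valve is out=not, Rear circuit 2 fails=occurs, North bleed valve 2 malfunctions=occurs → not all inputs occur → does not occur.
Braking system failure [OR]: Service line unavailable=occurs, ABS chain 2 inoperative=not → at least one input occurs → occurs.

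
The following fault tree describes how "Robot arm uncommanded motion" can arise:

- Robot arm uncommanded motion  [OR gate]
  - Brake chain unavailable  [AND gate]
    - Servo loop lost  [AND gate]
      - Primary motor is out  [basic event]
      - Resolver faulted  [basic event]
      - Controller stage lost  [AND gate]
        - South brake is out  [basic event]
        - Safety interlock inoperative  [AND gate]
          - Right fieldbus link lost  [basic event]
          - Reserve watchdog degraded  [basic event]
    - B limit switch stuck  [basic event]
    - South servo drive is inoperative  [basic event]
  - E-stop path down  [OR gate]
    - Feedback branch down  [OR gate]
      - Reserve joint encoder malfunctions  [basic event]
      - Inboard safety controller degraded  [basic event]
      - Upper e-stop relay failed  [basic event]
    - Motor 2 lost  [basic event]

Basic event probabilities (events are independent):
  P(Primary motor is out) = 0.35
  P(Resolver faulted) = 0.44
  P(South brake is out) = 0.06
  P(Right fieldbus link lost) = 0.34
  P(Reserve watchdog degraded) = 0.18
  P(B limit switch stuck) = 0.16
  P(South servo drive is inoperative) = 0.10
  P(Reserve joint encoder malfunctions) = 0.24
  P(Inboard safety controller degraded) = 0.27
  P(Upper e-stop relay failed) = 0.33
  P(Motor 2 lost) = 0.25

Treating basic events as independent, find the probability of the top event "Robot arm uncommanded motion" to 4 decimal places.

0.7212

P(Safety interlock inoperative) [AND] = 0.34 × 0.18 = 0.061200
P(Controller stage lost) [AND] = 0.06 × 0.061200 = 0.003672
P(Servo loop lost) [AND] = 0.35 × 0.44 × 0.003672 = 0.000565
P(Brake chain unavailable) [AND] = 0.000565 × 0.16 × 0.10 = 0.000009
P(Feedback branch down) [OR] = 1 − (1−0.24) × (1−0.27) × (1−0.33) = 0.628284
P(E-stop path down) [OR] = 1 − (1−0.628284) × (1−0.25) = 0.721213
P(Robot arm uncommanded motion) [OR] = 1 − (1−0.000009) × (1−0.721213) = 0.721216
Rounded to 4 decimal places: P(Robot arm uncommanded motion) ≈ 0.7212.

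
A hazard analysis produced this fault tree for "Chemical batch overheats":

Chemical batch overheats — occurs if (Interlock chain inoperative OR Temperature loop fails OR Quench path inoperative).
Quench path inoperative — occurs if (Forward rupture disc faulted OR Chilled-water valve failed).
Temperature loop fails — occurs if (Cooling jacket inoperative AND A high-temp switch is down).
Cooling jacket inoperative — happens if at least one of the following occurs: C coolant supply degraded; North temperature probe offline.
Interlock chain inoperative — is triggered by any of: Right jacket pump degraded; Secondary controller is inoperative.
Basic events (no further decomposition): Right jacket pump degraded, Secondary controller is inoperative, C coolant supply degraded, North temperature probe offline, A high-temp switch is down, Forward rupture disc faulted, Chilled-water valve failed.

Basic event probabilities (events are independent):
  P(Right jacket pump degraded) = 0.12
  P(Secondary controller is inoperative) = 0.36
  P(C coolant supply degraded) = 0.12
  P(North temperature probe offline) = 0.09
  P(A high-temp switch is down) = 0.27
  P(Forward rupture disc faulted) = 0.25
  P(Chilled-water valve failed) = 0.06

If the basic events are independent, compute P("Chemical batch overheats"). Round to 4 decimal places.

0.6243

P(Interlock chain inoperative) [OR] = 1 − (1−0.12) × (1−0.36) = 0.436800
P(Cooling jacket inoperative) [OR] = 1 − (1−0.12) × (1−0.09) = 0.199200
P(Temperature loop fails) [AND] = 0.199200 × 0.27 = 0.053784
P(Quench path inoperative) [OR] = 1 − (1−0.25) × (1−0.06) = 0.295000
P(Chemical batch overheats) [OR] = 1 − (1−0.436800) × (1−0.053784) × (1−0.295000) = 0.624299
Rounded to 4 decimal places: P(Chemical batch overheats) ≈ 0.6243.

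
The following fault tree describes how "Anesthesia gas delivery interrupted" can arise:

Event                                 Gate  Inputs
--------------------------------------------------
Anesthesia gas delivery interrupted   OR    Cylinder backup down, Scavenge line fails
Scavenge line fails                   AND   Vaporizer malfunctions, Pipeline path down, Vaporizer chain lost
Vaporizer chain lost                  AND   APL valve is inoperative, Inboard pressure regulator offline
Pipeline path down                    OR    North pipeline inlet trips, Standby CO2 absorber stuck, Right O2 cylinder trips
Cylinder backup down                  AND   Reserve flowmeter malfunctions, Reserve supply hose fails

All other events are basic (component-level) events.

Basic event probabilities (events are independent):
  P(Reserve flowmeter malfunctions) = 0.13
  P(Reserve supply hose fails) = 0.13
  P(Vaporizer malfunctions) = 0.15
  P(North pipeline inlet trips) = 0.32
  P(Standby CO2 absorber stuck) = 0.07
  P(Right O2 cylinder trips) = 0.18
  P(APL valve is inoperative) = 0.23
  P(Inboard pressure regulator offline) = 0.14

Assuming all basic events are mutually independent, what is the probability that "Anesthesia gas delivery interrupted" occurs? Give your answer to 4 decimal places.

P(Cylinder backup down) [AND] = 0.13 × 0.13 = 0.016900
P(Pipeline path down) [OR] = 1 − (1−0.32) × (1−0.07) × (1−0.18) = 0.481432
P(Vaporizer chain lost) [AND] = 0.23 × 0.14 = 0.032200
P(Scavenge line fails) [AND] = 0.15 × 0.481432 × 0.032200 = 0.002325
P(Anesthesia gas delivery interrupted) [OR] = 1 − (1−0.016900) × (1−0.002325) = 0.019186
Rounded to 4 decimal places: P(Anesthesia gas delivery interrupted) ≈ 0.0192.

0.0192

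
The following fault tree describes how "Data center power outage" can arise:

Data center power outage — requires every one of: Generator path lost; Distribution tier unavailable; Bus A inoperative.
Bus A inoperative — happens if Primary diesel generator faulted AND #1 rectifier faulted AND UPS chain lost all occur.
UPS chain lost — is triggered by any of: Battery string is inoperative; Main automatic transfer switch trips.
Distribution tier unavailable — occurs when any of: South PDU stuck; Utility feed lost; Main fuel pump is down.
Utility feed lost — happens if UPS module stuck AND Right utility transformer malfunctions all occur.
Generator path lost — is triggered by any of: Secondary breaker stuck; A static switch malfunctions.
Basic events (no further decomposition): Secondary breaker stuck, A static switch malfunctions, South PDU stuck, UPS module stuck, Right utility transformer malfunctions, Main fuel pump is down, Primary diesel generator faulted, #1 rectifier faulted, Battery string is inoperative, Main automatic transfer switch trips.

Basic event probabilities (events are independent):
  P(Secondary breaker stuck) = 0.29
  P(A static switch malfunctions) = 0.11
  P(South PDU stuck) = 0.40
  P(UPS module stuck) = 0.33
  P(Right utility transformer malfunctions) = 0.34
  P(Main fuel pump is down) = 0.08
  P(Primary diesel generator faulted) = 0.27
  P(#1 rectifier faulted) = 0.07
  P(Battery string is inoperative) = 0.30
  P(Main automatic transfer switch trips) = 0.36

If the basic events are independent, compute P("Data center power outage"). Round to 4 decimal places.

P(Generator path lost) [OR] = 1 − (1−0.29) × (1−0.11) = 0.368100
P(Utility feed lost) [AND] = 0.33 × 0.34 = 0.112200
P(Distribution tier unavailable) [OR] = 1 − (1−0.40) × (1−0.112200) × (1−0.08) = 0.509934
P(UPS chain lost) [OR] = 1 − (1−0.30) × (1−0.36) = 0.552000
P(Bus A inoperative) [AND] = 0.27 × 0.07 × 0.552000 = 0.010433
P(Data center power outage) [AND] = 0.368100 × 0.509934 × 0.010433 = 0.001958
Rounded to 4 decimal places: P(Data center power outage) ≈ 0.0020.

0.0020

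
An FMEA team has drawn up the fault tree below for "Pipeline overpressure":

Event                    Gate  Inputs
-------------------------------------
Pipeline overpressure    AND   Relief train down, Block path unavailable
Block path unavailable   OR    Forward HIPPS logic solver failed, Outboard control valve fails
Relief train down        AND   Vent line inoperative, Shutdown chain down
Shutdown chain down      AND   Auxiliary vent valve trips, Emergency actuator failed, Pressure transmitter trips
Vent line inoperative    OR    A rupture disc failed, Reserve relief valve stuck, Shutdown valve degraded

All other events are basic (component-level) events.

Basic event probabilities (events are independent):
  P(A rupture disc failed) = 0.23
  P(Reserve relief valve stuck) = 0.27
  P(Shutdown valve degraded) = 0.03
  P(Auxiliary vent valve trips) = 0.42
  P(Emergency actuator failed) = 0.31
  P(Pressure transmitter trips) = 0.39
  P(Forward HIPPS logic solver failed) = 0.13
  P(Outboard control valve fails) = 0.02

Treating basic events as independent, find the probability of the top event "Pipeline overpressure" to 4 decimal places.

P(Vent line inoperative) [OR] = 1 − (1−0.23) × (1−0.27) × (1−0.03) = 0.454763
P(Shutdown chain down) [AND] = 0.42 × 0.31 × 0.39 = 0.050778
P(Relief train down) [AND] = 0.454763 × 0.050778 = 0.023092
P(Block path unavailable) [OR] = 1 − (1−0.13) × (1−0.02) = 0.147400
P(Pipeline overpressure) [AND] = 0.023092 × 0.147400 = 0.003404
Rounded to 4 decimal places: P(Pipeline overpressure) ≈ 0.0034.

0.0034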